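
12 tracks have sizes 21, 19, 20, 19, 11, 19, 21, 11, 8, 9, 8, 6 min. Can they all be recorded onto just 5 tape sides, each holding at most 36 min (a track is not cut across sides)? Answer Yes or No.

Total = 172 min; ⌈172/36⌉ = 5.
6 tracks each exceed half the capacity and cannot share a side, forcing at least 6 tape sides.
At least 6 tape sides are required, but only 5 are allowed.

No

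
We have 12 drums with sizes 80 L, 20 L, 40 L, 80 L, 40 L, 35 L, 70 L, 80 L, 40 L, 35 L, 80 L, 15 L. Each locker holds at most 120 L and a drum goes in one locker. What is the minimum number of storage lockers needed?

6

Total = 80 + 80 + 80 + 80 + 70 + 40 + 40 + 40 + 35 + 35 + 20 + 15 = 615 L.
Lower bound: ⌈615/120⌉ = 6 storage lockers.
A packing using 6 storage lockers:
  locker 1: 80 + 40 = 120
  locker 2: 80 + 40 = 120
  locker 3: 80 + 40 = 120
  locker 4: 80 + 35 = 115
  locker 5: 70 + 35 + 15 = 120
  locker 6: 20 = 20
This matches the lower bound, so 6 is optimal.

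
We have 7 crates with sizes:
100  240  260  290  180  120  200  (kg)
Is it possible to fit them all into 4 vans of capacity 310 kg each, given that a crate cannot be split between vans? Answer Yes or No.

Total = 1390 kg; ⌈1390/310⌉ = 5.
At least 5 vans are required, but only 4 are allowed.

No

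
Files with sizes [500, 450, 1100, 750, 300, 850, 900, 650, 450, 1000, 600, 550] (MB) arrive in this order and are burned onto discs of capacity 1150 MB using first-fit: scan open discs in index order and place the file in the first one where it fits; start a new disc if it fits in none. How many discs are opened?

  500 → disc 1 (new)  [load 500/1150]
  450 → disc 1  [load 950/1150]
  1100 → disc 2 (new)  [load 1100/1150]
  750 → disc 3 (new)  [load 750/1150]
  300 → disc 3  [load 1050/1150]
  850 → disc 4 (new)  [load 850/1150]
  900 → disc 5 (new)  [load 900/1150]
  650 → disc 6 (new)  [load 650/1150]
  450 → disc 6  [load 1100/1150]
  1000 → disc 7 (new)  [load 1000/1150]
  600 → disc 8 (new)  [load 600/1150]
  550 → disc 8  [load 1150/1150]
8 discs opened.

8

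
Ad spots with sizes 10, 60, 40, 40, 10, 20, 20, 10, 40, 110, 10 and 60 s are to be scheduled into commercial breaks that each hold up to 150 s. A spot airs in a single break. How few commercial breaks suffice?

3

Total = 110 + 60 + 60 + 40 + 40 + 40 + 20 + 20 + 10 + 10 + 10 + 10 = 430 s.
Lower bound: ⌈430/150⌉ = 3 commercial breaks.
A packing using 3 commercial breaks:
  break 1: 110 + 40 = 150
  break 2: 60 + 60 + 20 + 10 = 150
  break 3: 40 + 40 + 20 + 10 + 10 + 10 = 130
This matches the lower bound, so 3 is optimal.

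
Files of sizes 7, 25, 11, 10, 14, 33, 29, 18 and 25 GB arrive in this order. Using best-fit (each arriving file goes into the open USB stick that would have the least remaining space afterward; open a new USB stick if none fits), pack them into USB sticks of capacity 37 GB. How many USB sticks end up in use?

  7 → USB stick 1 (new)  [load 7/37]
  25 → USB stick 1  [load 32/37]
  11 → USB stick 2 (new)  [load 11/37]
  10 → USB stick 2  [load 21/37]
  14 → USB stick 2  [load 35/37]
  33 → USB stick 3 (new)  [load 33/37]
  29 → USB stick 4 (new)  [load 29/37]
  18 → USB stick 5 (new)  [load 18/37]
  25 → USB stick 6 (new)  [load 25/37]
6 USB sticks opened.

6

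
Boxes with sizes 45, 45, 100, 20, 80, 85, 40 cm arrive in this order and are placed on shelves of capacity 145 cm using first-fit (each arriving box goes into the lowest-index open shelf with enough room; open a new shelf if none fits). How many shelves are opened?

4

  45 → shelf 1 (new)  [load 45/145]
  45 → shelf 1  [load 90/145]
  100 → shelf 2 (new)  [load 100/145]
  20 → shelf 1  [load 110/145]
  80 → shelf 3 (new)  [load 80/145]
  85 → shelf 4 (new)  [load 85/145]
  40 → shelf 2  [load 140/145]
4 shelves opened.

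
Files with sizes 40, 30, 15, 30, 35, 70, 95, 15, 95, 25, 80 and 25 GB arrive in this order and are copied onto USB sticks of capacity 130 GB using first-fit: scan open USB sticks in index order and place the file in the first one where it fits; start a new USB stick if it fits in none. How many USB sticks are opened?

  40 → USB stick 1 (new)  [load 40/130]
  30 → USB stick 1  [load 70/130]
  15 → USB stick 1  [load 85/130]
  30 → USB stick 1  [load 115/130]
  35 → USB stick 2 (new)  [load 35/130]
  70 → USB stick 2  [load 105/130]
  95 → USB stick 3 (new)  [load 95/130]
  15 → USB stick 1  [load 130/130]
  95 → USB stick 4 (new)  [load 95/130]
  25 → USB stick 2  [load 130/130]
  80 → USB stick 5 (new)  [load 80/130]
  25 → USB stick 3  [load 120/130]
5 USB sticks opened.

5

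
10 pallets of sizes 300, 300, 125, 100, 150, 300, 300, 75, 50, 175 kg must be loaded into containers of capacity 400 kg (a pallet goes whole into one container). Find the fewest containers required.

6

Total = 300 + 300 + 300 + 300 + 175 + 150 + 125 + 100 + 75 + 50 = 1875 kg.
Lower bound: ⌈1875/400⌉ = 5 containers.
A packing using 6 containers:
  container 1: 300 + 100 = 400
  container 2: 300 + 75 = 375
  container 3: 300 + 50 = 350
  container 4: 300 = 300
  container 5: 175 + 150 = 325
  container 6: 125 = 125
No arrangement into 5 containers stays within capacity, so 6 is optimal.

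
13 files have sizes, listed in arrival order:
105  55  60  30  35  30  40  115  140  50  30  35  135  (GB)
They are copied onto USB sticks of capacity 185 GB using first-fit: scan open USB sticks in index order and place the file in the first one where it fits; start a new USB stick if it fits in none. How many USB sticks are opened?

5

  105 → USB stick 1 (new)  [load 105/185]
  55 → USB stick 1  [load 160/185]
  60 → USB stick 2 (new)  [load 60/185]
  30 → USB stick 2  [load 90/185]
  35 → USB stick 2  [load 125/185]
  30 → USB stick 2  [load 155/185]
  40 → USB stick 3 (new)  [load 40/185]
  115 → USB stick 3  [load 155/185]
  140 → USB stick 4 (new)  [load 140/185]
  50 → USB stick 5 (new)  [load 50/185]
  30 → USB stick 2  [load 185/185]
  35 → USB stick 4  [load 175/185]
  135 → USB stick 5  [load 185/185]
5 USB sticks opened.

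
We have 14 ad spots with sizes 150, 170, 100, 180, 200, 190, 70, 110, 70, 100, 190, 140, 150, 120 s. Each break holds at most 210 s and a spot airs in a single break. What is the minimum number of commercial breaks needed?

11

Total = 200 + 190 + 190 + 180 + 170 + 150 + 150 + 140 + 120 + 110 + 100 + 100 + 70 + 70 = 1940 s.
Lower bound: ⌈1940/210⌉ = 10 commercial breaks.
A packing using 11 commercial breaks:
  break 1: 200 = 200
  break 2: 190 = 190
  break 3: 190 = 190
  break 4: 180 = 180
  break 5: 170 = 170
  break 6: 150 = 150
  break 7: 150 = 150
  break 8: 140 + 70 = 210
  break 9: 120 + 70 = 190
  break 10: 110 + 100 = 210
  break 11: 100 = 100
No arrangement into 10 commercial breaks stays within capacity, so 11 is optimal.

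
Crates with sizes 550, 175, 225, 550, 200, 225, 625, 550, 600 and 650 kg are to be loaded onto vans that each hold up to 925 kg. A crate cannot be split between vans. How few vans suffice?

6

Total = 650 + 625 + 600 + 550 + 550 + 550 + 225 + 225 + 200 + 175 = 4350 kg.
Lower bound: ⌈4350/925⌉ = 5 vans.
Also, 6 crates each exceed 925/2 kg, and no two of those can share a van, so at least 6 vans are needed.
A packing using 6 vans:
  van 1: 650 + 225 = 875
  van 2: 625 + 225 = 850
  van 3: 600 + 200 = 800
  van 4: 550 + 175 = 725
  van 5: 550 = 550
  van 6: 550 = 550
This matches the lower bound, so 6 is optimal.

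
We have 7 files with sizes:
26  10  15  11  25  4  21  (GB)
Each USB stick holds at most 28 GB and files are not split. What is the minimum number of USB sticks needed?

5

Total = 26 + 25 + 21 + 15 + 11 + 10 + 4 = 112 GB.
Lower bound: ⌈112/28⌉ = 4 USB sticks.
A packing using 5 USB sticks:
  USB stick 1: 26 = 26
  USB stick 2: 25 = 25
  USB stick 3: 21 + 4 = 25
  USB stick 4: 15 + 11 = 26
  USB stick 5: 10 = 10
No arrangement into 4 USB sticks stays within capacity, so 5 is optimal.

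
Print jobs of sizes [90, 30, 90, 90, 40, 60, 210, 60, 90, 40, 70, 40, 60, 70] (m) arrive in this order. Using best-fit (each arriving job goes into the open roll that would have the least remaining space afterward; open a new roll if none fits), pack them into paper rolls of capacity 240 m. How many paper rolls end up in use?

  90 → roll 1 (new)  [load 90/240]
  30 → roll 1  [load 120/240]
  90 → roll 1  [load 210/240]
  90 → roll 2 (new)  [load 90/240]
  40 → roll 2  [load 130/240]
  60 → roll 2  [load 190/240]
  210 → roll 3 (new)  [load 210/240]
  60 → roll 4 (new)  [load 60/240]
  90 → roll 4  [load 150/240]
  40 → roll 2  [load 230/240]
  70 → roll 4  [load 220/240]
  40 → roll 5 (new)  [load 40/240]
  60 → roll 5  [load 100/240]
  70 → roll 5  [load 170/240]
5 paper rolls opened.

5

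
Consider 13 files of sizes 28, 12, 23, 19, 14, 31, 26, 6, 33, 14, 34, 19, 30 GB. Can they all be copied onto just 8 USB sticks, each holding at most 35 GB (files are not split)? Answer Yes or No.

No

Total = 289 GB; ⌈289/35⌉ = 9.
At least 9 USB sticks are required, but only 8 are allowed.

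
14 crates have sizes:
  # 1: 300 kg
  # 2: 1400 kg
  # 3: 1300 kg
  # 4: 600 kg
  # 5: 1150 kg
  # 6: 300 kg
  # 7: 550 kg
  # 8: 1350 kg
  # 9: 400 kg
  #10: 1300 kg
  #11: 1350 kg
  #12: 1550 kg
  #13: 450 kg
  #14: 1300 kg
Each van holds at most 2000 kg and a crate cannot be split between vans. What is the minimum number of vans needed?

8

Total = 1550 + 1400 + 1350 + 1350 + 1300 + 1300 + 1300 + 1150 + 600 + 550 + 450 + 400 + 300 + 300 = 13300 kg.
Lower bound: ⌈13300/2000⌉ = 7 vans.
Also, 8 crates each exceed 1000 kg, and no two of those can share a van, so at least 8 vans are needed.
A packing using 8 vans:
  van 1: 1550 + 450 = 2000
  van 2: 1400 + 600 = 2000
  van 3: 1350 + 550 = 1900
  van 4: 1350 + 400 = 1750
  van 5: 1300 + 300 + 300 = 1900
  van 6: 1300 = 1300
  van 7: 1300 = 1300
  van 8: 1150 = 1150
This matches the lower bound, so 8 is optimal.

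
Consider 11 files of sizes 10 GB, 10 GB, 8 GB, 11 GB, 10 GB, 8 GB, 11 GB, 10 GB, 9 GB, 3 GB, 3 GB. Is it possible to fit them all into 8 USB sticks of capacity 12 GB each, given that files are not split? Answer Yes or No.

No

Total = 93 GB; ⌈93/12⌉ = 8.
9 files each exceed half the capacity and cannot share a USB stick, forcing at least 9 USB sticks.
At least 9 USB sticks are required, but only 8 are allowed.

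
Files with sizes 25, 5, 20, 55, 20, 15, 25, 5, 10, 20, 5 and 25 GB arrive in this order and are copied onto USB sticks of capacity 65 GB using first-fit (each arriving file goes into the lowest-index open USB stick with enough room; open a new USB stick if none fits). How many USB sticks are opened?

4

  25 → USB stick 1 (new)  [load 25/65]
  5 → USB stick 1  [load 30/65]
  20 → USB stick 1  [load 50/65]
  55 → USB stick 2 (new)  [load 55/65]
  20 → USB stick 3 (new)  [load 20/65]
  15 → USB stick 1  [load 65/65]
  25 → USB stick 3  [load 45/65]
  5 → USB stick 2  [load 60/65]
  10 → USB stick 3  [load 55/65]
  20 → USB stick 4 (new)  [load 20/65]
  5 → USB stick 2  [load 65/65]
  25 → USB stick 4  [load 45/65]
4 USB sticks opened.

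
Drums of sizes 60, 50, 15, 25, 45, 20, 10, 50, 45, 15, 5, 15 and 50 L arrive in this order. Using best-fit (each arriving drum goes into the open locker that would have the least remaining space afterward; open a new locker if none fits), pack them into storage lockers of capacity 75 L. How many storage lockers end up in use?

6

  60 → locker 1 (new)  [load 60/75]
  50 → locker 2 (new)  [load 50/75]
  15 → locker 1  [load 75/75]
  25 → locker 2  [load 75/75]
  45 → locker 3 (new)  [load 45/75]
  20 → locker 3  [load 65/75]
  10 → locker 3  [load 75/75]
  50 → locker 4 (new)  [load 50/75]
  45 → locker 5 (new)  [load 45/75]
  15 → locker 4  [load 65/75]
  5 → locker 4  [load 70/75]
  15 → locker 5  [load 60/75]
  50 → locker 6 (new)  [load 50/75]
6 storage lockers opened.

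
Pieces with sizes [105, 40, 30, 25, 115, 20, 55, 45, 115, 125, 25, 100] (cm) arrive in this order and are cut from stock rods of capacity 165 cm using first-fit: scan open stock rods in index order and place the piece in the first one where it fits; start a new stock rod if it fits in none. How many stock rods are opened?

  105 → stock rod 1 (new)  [load 105/165]
  40 → stock rod 1  [load 145/165]
  30 → stock rod 2 (new)  [load 30/165]
  25 → stock rod 2  [load 55/165]
  115 → stock rod 3 (new)  [load 115/165]
  20 → stock rod 1  [load 165/165]
  55 → stock rod 2  [load 110/165]
  45 → stock rod 2  [load 155/165]
  115 → stock rod 4 (new)  [load 115/165]
  125 → stock rod 5 (new)  [load 125/165]
  25 → stock rod 3  [load 140/165]
  100 → stock rod 6 (new)  [load 100/165]
6 stock rods opened.

6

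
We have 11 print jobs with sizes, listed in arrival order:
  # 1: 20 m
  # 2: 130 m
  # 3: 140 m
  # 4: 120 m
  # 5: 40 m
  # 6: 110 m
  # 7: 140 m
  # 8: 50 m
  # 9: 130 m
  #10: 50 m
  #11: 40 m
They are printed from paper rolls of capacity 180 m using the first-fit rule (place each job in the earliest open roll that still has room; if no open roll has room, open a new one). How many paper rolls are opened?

  20 → roll 1 (new)  [load 20/180]
  130 → roll 1  [load 150/180]
  140 → roll 2 (new)  [load 140/180]
  120 → roll 3 (new)  [load 120/180]
  40 → roll 2  [load 180/180]
  110 → roll 4 (new)  [load 110/180]
  140 → roll 5 (new)  [load 140/180]
  50 → roll 3  [load 170/180]
  130 → roll 6 (new)  [load 130/180]
  50 → roll 4  [load 160/180]
  40 → roll 5  [load 180/180]
6 paper rolls opened.

6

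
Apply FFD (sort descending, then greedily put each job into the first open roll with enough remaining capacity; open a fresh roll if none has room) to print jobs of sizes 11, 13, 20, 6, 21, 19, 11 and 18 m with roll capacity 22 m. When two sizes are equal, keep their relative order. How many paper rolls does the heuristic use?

Sorted descending: 21, 20, 19, 18, 13, 11, 11, 6.
  21 → roll 1 (new)  [load 21/22]
  20 → roll 2 (new)  [load 20/22]
  19 → roll 3 (new)  [load 19/22]
  18 → roll 4 (new)  [load 18/22]
  13 → roll 5 (new)  [load 13/22]
  11 → roll 6 (new)  [load 11/22]
  11 → roll 6  [load 22/22]
  6 → roll 5  [load 19/22]
6 paper rolls opened.

6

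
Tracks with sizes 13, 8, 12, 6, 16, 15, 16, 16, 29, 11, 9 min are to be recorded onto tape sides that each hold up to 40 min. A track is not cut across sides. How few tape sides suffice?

4

Total = 29 + 16 + 16 + 16 + 15 + 13 + 12 + 11 + 9 + 8 + 6 = 151 min.
Lower bound: ⌈151/40⌉ = 4 tape sides.
A packing using 4 tape sides:
  side 1: 29 + 11 = 40
  side 2: 16 + 16 + 8 = 40
  side 3: 16 + 15 + 9 = 40
  side 4: 13 + 12 + 6 = 31
This matches the lower bound, so 4 is optimal.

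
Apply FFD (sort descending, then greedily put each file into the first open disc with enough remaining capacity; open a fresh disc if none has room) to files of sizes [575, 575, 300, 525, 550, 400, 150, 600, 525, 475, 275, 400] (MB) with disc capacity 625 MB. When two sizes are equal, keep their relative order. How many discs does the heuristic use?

10

Sorted descending: 600, 575, 575, 550, 525, 525, 475, 400, 400, 300, 275, 150.
  600 → disc 1 (new)  [load 600/625]
  575 → disc 2 (new)  [load 575/625]
  575 → disc 3 (new)  [load 575/625]
  550 → disc 4 (new)  [load 550/625]
  525 → disc 5 (new)  [load 525/625]
  525 → disc 6 (new)  [load 525/625]
  475 → disc 7 (new)  [load 475/625]
  400 → disc 8 (new)  [load 400/625]
  400 → disc 9 (new)  [load 400/625]
  300 → disc 10 (new)  [load 300/625]
  275 → disc 10  [load 575/625]
  150 → disc 7  [load 625/625]
10 discs opened.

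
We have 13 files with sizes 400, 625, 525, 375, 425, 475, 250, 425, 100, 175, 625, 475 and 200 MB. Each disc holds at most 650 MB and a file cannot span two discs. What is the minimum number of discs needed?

Total = 625 + 625 + 525 + 475 + 475 + 425 + 425 + 400 + 375 + 250 + 200 + 175 + 100 = 5075 MB.
Lower bound: ⌈5075/650⌉ = 8 discs.
Also, 9 files each exceed 325 MB, and no two of those can share a disc, so at least 9 discs are needed.
A packing using 9 discs:
  disc 1: 625 = 625
  disc 2: 625 = 625
  disc 3: 525 + 100 = 625
  disc 4: 475 + 175 = 650
  disc 5: 475 = 475
  disc 6: 425 + 200 = 625
  disc 7: 425 = 425
  disc 8: 400 + 250 = 650
  disc 9: 375 = 375
This matches the lower bound, so 9 is optimal.

9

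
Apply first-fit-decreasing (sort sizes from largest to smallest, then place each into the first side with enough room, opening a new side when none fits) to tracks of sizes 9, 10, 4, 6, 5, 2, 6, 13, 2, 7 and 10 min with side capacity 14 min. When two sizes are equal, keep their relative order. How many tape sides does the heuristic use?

Sorted descending: 13, 10, 10, 9, 7, 6, 6, 5, 4, 2, 2.
  13 → side 1 (new)  [load 13/14]
  10 → side 2 (new)  [load 10/14]
  10 → side 3 (new)  [load 10/14]
  9 → side 4 (new)  [load 9/14]
  7 → side 5 (new)  [load 7/14]
  6 → side 5  [load 13/14]
  6 → side 6 (new)  [load 6/14]
  5 → side 4  [load 14/14]
  4 → side 2  [load 14/14]
  2 → side 3  [load 12/14]
  2 → side 3  [load 14/14]
6 tape sides opened.

6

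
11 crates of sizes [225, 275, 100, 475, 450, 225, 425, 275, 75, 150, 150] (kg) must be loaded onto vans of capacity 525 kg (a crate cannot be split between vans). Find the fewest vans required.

Total = 475 + 450 + 425 + 275 + 275 + 225 + 225 + 150 + 150 + 100 + 75 = 2825 kg.
Lower bound: ⌈2825/525⌉ = 6 vans.
A packing using 6 vans:
  van 1: 475 = 475
  van 2: 450 + 75 = 525
  van 3: 425 + 100 = 525
  van 4: 275 + 225 = 500
  van 5: 275 + 225 = 500
  van 6: 150 + 150 = 300
This matches the lower bound, so 6 is optimal.

6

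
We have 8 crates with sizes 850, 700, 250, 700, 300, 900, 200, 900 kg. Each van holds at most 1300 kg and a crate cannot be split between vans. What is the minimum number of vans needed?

5

Total = 900 + 900 + 850 + 700 + 700 + 300 + 250 + 200 = 4800 kg.
Lower bound: ⌈4800/1300⌉ = 4 vans.
Also, 5 crates each exceed 650 kg, and no two of those can share a van, so at least 5 vans are needed.
A packing using 5 vans:
  van 1: 900 + 300 = 1200
  van 2: 900 + 250 = 1150
  van 3: 850 + 200 = 1050
  van 4: 700 = 700
  van 5: 700 = 700
This matches the lower bound, so 5 is optimal.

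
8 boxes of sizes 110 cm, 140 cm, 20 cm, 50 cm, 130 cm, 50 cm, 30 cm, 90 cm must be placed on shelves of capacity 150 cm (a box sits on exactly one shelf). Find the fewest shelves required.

Total = 140 + 130 + 110 + 90 + 50 + 50 + 30 + 20 = 620 cm.
Lower bound: ⌈620/150⌉ = 5 shelves.
A packing using 5 shelves:
  shelf 1: 140 = 140
  shelf 2: 130 + 20 = 150
  shelf 3: 110 + 30 = 140
  shelf 4: 90 + 50 = 140
  shelf 5: 50 = 50
This matches the lower bound, so 5 is optimal.

5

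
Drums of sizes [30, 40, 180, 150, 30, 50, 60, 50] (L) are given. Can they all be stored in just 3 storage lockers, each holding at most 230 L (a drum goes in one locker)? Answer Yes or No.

Yes

A valid assignment using 3 storage lockers:
  locker 1: 180 + 50 = 230
  locker 2: 150 + 60 = 210
  locker 3: 50 + 40 + 30 + 30 = 150
Every load is within 230 L, so 3 storage lockers suffice.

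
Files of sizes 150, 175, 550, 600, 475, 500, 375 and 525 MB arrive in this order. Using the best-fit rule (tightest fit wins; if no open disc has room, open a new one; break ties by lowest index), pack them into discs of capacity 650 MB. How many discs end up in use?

7

  150 → disc 1 (new)  [load 150/650]
  175 → disc 1  [load 325/650]
  550 → disc 2 (new)  [load 550/650]
  600 → disc 3 (new)  [load 600/650]
  475 → disc 4 (new)  [load 475/650]
  500 → disc 5 (new)  [load 500/650]
  375 → disc 6 (new)  [load 375/650]
  525 → disc 7 (new)  [load 525/650]
7 discs opened.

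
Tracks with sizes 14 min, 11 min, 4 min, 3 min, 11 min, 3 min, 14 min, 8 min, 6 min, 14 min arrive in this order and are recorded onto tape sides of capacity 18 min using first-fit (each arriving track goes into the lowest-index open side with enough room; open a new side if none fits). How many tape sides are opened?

6

  14 → side 1 (new)  [load 14/18]
  11 → side 2 (new)  [load 11/18]
  4 → side 1  [load 18/18]
  3 → side 2  [load 14/18]
  11 → side 3 (new)  [load 11/18]
  3 → side 2  [load 17/18]
  14 → side 4 (new)  [load 14/18]
  8 → side 5 (new)  [load 8/18]
  6 → side 3  [load 17/18]
  14 → side 6 (new)  [load 14/18]
6 tape sides opened.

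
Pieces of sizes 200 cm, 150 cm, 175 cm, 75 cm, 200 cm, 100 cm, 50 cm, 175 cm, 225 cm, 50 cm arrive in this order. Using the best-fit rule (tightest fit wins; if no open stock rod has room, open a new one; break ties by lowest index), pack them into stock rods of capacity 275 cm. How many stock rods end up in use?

  200 → stock rod 1 (new)  [load 200/275]
  150 → stock rod 2 (new)  [load 150/275]
  175 → stock rod 3 (new)  [load 175/275]
  75 → stock rod 1  [load 275/275]
  200 → stock rod 4 (new)  [load 200/275]
  100 → stock rod 3  [load 275/275]
  50 → stock rod 4  [load 250/275]
  175 → stock rod 5 (new)  [load 175/275]
  225 → stock rod 6 (new)  [load 225/275]
  50 → stock rod 6  [load 275/275]
6 stock rods opened.

6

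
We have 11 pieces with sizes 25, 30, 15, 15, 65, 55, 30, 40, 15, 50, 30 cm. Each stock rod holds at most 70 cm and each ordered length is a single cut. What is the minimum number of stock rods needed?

Total = 65 + 55 + 50 + 40 + 30 + 30 + 30 + 25 + 15 + 15 + 15 = 370 cm.
Lower bound: ⌈370/70⌉ = 6 stock rods.
A packing using 6 stock rods:
  stock rod 1: 65 = 65
  stock rod 2: 55 + 15 = 70
  stock rod 3: 50 + 15 = 65
  stock rod 4: 40 + 30 = 70
  stock rod 5: 30 + 30 = 60
  stock rod 6: 25 + 15 = 40
This matches the lower bound, so 6 is optimal.

6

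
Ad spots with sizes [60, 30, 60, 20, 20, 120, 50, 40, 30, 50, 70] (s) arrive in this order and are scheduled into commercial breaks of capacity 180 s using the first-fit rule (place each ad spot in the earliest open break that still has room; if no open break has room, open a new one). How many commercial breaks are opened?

4

  60 → break 1 (new)  [load 60/180]
  30 → break 1  [load 90/180]
  60 → break 1  [load 150/180]
  20 → break 1  [load 170/180]
  20 → break 2 (new)  [load 20/180]
  120 → break 2  [load 140/180]
  50 → break 3 (new)  [load 50/180]
  40 → break 2  [load 180/180]
  30 → break 3  [load 80/180]
  50 → break 3  [load 130/180]
  70 → break 4 (new)  [load 70/180]
4 commercial breaks opened.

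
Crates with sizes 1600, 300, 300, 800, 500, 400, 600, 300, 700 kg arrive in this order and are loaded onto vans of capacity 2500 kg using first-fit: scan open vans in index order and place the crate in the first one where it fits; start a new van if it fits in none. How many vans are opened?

  1600 → van 1 (new)  [load 1600/2500]
  300 → van 1  [load 1900/2500]
  300 → van 1  [load 2200/2500]
  800 → van 2 (new)  [load 800/2500]
  500 → van 2  [load 1300/2500]
  400 → van 2  [load 1700/2500]
  600 → van 2  [load 2300/2500]
  300 → van 1  [load 2500/2500]
  700 → van 3 (new)  [load 700/2500]
3 vans opened.

3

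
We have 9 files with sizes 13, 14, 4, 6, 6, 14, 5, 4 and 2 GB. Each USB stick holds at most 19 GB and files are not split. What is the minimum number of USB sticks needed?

Total = 14 + 14 + 13 + 6 + 6 + 5 + 4 + 4 + 2 = 68 GB.
Lower bound: ⌈68/19⌉ = 4 USB sticks.
A packing using 4 USB sticks:
  USB stick 1: 14 + 5 = 19
  USB stick 2: 14 + 4 = 18
  USB stick 3: 13 + 6 = 19
  USB stick 4: 6 + 4 + 2 = 12
This matches the lower bound, so 4 is optimal.

4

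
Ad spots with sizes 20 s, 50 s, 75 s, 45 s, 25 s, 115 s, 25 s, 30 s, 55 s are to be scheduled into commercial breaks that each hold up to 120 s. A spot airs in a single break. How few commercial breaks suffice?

Total = 115 + 75 + 55 + 50 + 45 + 30 + 25 + 25 + 20 = 440 s.
Lower bound: ⌈440/120⌉ = 4 commercial breaks.
A packing using 4 commercial breaks:
  break 1: 115 = 115
  break 2: 75 + 45 = 120
  break 3: 55 + 50 = 105
  break 4: 30 + 25 + 25 + 20 = 100
This matches the lower bound, so 4 is optimal.

4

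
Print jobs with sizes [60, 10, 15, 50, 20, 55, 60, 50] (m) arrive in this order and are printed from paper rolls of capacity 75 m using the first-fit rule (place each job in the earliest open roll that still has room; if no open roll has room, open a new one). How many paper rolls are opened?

5

  60 → roll 1 (new)  [load 60/75]
  10 → roll 1  [load 70/75]
  15 → roll 2 (new)  [load 15/75]
  50 → roll 2  [load 65/75]
  20 → roll 3 (new)  [load 20/75]
  55 → roll 3  [load 75/75]
  60 → roll 4 (new)  [load 60/75]
  50 → roll 5 (new)  [load 50/75]
5 paper rolls opened.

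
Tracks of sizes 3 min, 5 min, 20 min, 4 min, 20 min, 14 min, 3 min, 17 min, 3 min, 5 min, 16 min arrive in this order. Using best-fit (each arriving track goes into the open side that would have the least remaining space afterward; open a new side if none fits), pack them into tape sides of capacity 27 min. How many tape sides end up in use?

  3 → side 1 (new)  [load 3/27]
  5 → side 1  [load 8/27]
  20 → side 2 (new)  [load 20/27]
  4 → side 2  [load 24/27]
  20 → side 3 (new)  [load 20/27]
  14 → side 1  [load 22/27]
  3 → side 2  [load 27/27]
  17 → side 4 (new)  [load 17/27]
  3 → side 1  [load 25/27]
  5 → side 3  [load 25/27]
  16 → side 5 (new)  [load 16/27]
5 tape sides opened.

5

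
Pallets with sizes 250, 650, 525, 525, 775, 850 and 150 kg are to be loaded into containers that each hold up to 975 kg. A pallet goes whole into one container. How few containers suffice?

5

Total = 850 + 775 + 650 + 525 + 525 + 250 + 150 = 3725 kg.
Lower bound: ⌈3725/975⌉ = 4 containers.
Also, 5 pallets each exceed 975/2 kg, and no two of those can share a container, so at least 5 containers are needed.
A packing using 5 containers:
  container 1: 850 = 850
  container 2: 775 + 150 = 925
  container 3: 650 + 250 = 900
  container 4: 525 = 525
  container 5: 525 = 525
This matches the lower bound, so 5 is optimal.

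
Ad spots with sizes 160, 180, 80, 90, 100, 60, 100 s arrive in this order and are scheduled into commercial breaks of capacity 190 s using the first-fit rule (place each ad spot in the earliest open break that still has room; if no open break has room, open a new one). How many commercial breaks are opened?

  160 → break 1 (new)  [load 160/190]
  180 → break 2 (new)  [load 180/190]
  80 → break 3 (new)  [load 80/190]
  90 → break 3  [load 170/190]
  100 → break 4 (new)  [load 100/190]
  60 → break 4  [load 160/190]
  100 → break 5 (new)  [load 100/190]
5 commercial breaks opened.

5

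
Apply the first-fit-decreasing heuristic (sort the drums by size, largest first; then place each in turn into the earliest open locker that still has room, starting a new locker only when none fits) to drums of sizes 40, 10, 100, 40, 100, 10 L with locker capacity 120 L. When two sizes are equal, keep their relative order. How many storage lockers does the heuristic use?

Sorted descending: 100, 100, 40, 40, 10, 10.
  100 → locker 1 (new)  [load 100/120]
  100 → locker 2 (new)  [load 100/120]
  40 → locker 3 (new)  [load 40/120]
  40 → locker 3  [load 80/120]
  10 → locker 1  [load 110/120]
  10 → locker 1  [load 120/120]
3 storage lockers opened.

3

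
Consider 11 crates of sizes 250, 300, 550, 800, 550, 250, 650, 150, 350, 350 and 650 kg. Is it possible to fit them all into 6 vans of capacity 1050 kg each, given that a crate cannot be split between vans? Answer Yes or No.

Yes

A valid assignment using 5 vans:
  van 1: 800 + 250 = 1050
  van 2: 650 + 350 = 1000
  van 3: 650 + 350 = 1000
  van 4: 550 + 300 + 150 = 1000
  van 5: 550 + 250 = 800
That uses only 5 ≤ 6, so 6 vans are enough.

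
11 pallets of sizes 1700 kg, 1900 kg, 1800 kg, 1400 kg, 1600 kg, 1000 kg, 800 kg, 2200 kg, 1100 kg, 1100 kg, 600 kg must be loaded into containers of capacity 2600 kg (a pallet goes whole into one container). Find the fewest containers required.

7

Total = 2200 + 1900 + 1800 + 1700 + 1600 + 1400 + 1100 + 1100 + 1000 + 800 + 600 = 15200 kg.
Lower bound: ⌈15200/2600⌉ = 6 containers.
A packing using 7 containers:
  container 1: 2200 = 2200
  container 2: 1900 + 600 = 2500
  container 3: 1800 + 800 = 2600
  container 4: 1700 = 1700
  container 5: 1600 + 1000 = 2600
  container 6: 1400 + 1100 = 2500
  container 7: 1100 = 1100
No arrangement into 6 containers stays within capacity, so 7 is optimal.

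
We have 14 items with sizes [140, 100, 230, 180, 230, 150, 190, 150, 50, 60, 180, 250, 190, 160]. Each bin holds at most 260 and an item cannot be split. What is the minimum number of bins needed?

Total = 250 + 230 + 230 + 190 + 190 + 180 + 180 + 160 + 150 + 150 + 140 + 100 + 60 + 50 = 2260.
Lower bound: ⌈2260/260⌉ = 9 bins.
Also, 11 items each exceed 130, and no two of those can share a bin, so at least 11 bins are needed.
A packing using 11 bins:
  bin 1: 250 = 250
  bin 2: 230 = 230
  bin 3: 230 = 230
  bin 4: 190 + 60 = 250
  bin 5: 190 + 50 = 240
  bin 6: 180 = 180
  bin 7: 180 = 180
  bin 8: 160 + 100 = 260
  bin 9: 150 = 150
  bin 10: 150 = 150
  bin 11: 140 = 140
This matches the lower bound, so 11 is optimal.

11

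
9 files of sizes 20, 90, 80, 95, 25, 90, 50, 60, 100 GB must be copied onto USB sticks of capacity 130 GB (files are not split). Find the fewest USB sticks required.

Total = 100 + 95 + 90 + 90 + 80 + 60 + 50 + 25 + 20 = 610 GB.
Lower bound: ⌈610/130⌉ = 5 USB sticks.
A packing using 6 USB sticks:
  USB stick 1: 100 + 25 = 125
  USB stick 2: 95 + 20 = 115
  USB stick 3: 90 = 90
  USB stick 4: 90 = 90
  USB stick 5: 80 + 50 = 130
  USB stick 6: 60 = 60
No arrangement into 5 USB sticks stays within capacity, so 6 is optimal.

6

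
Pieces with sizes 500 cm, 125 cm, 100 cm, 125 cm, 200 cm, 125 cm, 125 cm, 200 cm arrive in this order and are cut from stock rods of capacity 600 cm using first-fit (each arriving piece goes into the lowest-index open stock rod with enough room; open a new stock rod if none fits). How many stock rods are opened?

  500 → stock rod 1 (new)  [load 500/600]
  125 → stock rod 2 (new)  [load 125/600]
  100 → stock rod 1  [load 600/600]
  125 → stock rod 2  [load 250/600]
  200 → stock rod 2  [load 450/600]
  125 → stock rod 2  [load 575/600]
  125 → stock rod 3 (new)  [load 125/600]
  200 → stock rod 3  [load 325/600]
3 stock rods opened.

3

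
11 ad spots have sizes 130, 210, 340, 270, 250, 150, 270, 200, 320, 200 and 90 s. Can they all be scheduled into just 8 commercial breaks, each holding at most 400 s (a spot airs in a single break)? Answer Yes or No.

A valid assignment using 7 commercial breaks:
  break 1: 340 = 340
  break 2: 320 = 320
  break 3: 270 + 130 = 400
  break 4: 270 + 90 = 360
  break 5: 250 + 150 = 400
  break 6: 210 = 210
  break 7: 200 + 200 = 400
That uses only 7 ≤ 8, so 8 commercial breaks are enough.

Yes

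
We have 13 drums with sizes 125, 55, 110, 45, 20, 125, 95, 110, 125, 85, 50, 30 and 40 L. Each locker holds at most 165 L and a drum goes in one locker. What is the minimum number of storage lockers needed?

7

Total = 125 + 125 + 125 + 110 + 110 + 95 + 85 + 55 + 50 + 45 + 40 + 30 + 20 = 1015 L.
Lower bound: ⌈1015/165⌉ = 7 storage lockers.
A packing using 7 storage lockers:
  locker 1: 125 + 40 = 165
  locker 2: 125 + 30 = 155
  locker 3: 125 + 20 = 145
  locker 4: 110 + 55 = 165
  locker 5: 110 + 50 = 160
  locker 6: 95 + 45 = 140
  locker 7: 85 = 85
This matches the lower bound, so 7 is optimal.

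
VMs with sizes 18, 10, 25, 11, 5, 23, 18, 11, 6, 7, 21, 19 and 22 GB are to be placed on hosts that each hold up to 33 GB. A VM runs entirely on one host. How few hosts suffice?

Total = 25 + 23 + 22 + 21 + 19 + 18 + 18 + 11 + 11 + 10 + 7 + 6 + 5 = 196 GB.
Lower bound: ⌈196/33⌉ = 6 hosts.
Also, 7 VMs each exceed 33/2 GB, and no two of those can share a host, so at least 7 hosts are needed.
A packing using 7 hosts:
  host 1: 25 + 7 = 32
  host 2: 23 + 10 = 33
  host 3: 22 + 11 = 33
  host 4: 21 + 11 = 32
  host 5: 19 + 6 + 5 = 30
  host 6: 18 = 18
  host 7: 18 = 18
This matches the lower bound, so 7 is optimal.

7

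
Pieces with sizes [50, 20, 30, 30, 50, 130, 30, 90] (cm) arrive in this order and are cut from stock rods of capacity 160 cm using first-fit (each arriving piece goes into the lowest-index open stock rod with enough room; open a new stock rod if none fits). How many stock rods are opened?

  50 → stock rod 1 (new)  [load 50/160]
  20 → stock rod 1  [load 70/160]
  30 → stock rod 1  [load 100/160]
  30 → stock rod 1  [load 130/160]
  50 → stock rod 2 (new)  [load 50/160]
  130 → stock rod 3 (new)  [load 130/160]
  30 → stock rod 1  [load 160/160]
  90 → stock rod 2  [load 140/160]
3 stock rods opened.

3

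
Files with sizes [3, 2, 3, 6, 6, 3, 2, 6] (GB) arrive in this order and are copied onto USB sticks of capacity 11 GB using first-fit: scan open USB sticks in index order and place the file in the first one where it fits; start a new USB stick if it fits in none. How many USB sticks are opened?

  3 → USB stick 1 (new)  [load 3/11]
  2 → USB stick 1  [load 5/11]
  3 → USB stick 1  [load 8/11]
  6 → USB stick 2 (new)  [load 6/11]
  6 → USB stick 3 (new)  [load 6/11]
  3 → USB stick 1  [load 11/11]
  2 → USB stick 2  [load 8/11]
  6 → USB stick 4 (new)  [load 6/11]
4 USB sticks opened.

4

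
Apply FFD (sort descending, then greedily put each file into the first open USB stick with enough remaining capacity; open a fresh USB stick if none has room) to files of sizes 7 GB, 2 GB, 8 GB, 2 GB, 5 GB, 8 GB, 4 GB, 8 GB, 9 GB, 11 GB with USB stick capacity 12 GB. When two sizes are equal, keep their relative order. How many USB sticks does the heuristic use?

6

Sorted descending: 11, 9, 8, 8, 8, 7, 5, 4, 2, 2.
  11 → USB stick 1 (new)  [load 11/12]
  9 → USB stick 2 (new)  [load 9/12]
  8 → USB stick 3 (new)  [load 8/12]
  8 → USB stick 4 (new)  [load 8/12]
  8 → USB stick 5 (new)  [load 8/12]
  7 → USB stick 6 (new)  [load 7/12]
  5 → USB stick 6  [load 12/12]
  4 → USB stick 3  [load 12/12]
  2 → USB stick 2  [load 11/12]
  2 → USB stick 4  [load 10/12]
6 USB sticks opened.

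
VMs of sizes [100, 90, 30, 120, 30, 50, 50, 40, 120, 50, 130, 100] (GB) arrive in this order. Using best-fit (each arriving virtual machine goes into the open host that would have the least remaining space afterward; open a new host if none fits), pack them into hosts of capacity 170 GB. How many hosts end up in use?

6

  100 → host 1 (new)  [load 100/170]
  90 → host 2 (new)  [load 90/170]
  30 → host 1  [load 130/170]
  120 → host 3 (new)  [load 120/170]
  30 → host 1  [load 160/170]
  50 → host 3  [load 170/170]
  50 → host 2  [load 140/170]
  40 → host 4 (new)  [load 40/170]
  120 → host 4  [load 160/170]
  50 → host 5 (new)  [load 50/170]
  130 → host 6 (new)  [load 130/170]
  100 → host 5  [load 150/170]
6 hosts opened.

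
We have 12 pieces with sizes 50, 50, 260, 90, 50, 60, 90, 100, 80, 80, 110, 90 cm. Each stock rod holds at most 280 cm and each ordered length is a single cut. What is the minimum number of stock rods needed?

Total = 260 + 110 + 100 + 90 + 90 + 90 + 80 + 80 + 60 + 50 + 50 + 50 = 1110 cm.
Lower bound: ⌈1110/280⌉ = 4 stock rods.
A packing using 5 stock rods:
  stock rod 1: 260 = 260
  stock rod 2: 110 + 100 + 60 = 270
  stock rod 3: 90 + 90 + 90 = 270
  stock rod 4: 80 + 80 + 50 + 50 = 260
  stock rod 5: 50 = 50
No arrangement into 4 stock rods stays within capacity, so 5 is optimal.

5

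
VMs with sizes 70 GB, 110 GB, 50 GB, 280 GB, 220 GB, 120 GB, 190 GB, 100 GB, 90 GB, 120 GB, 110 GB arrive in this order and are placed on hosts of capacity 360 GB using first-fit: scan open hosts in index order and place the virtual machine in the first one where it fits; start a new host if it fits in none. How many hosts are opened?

  70 → host 1 (new)  [load 70/360]
  110 → host 1  [load 180/360]
  50 → host 1  [load 230/360]
  280 → host 2 (new)  [load 280/360]
  220 → host 3 (new)  [load 220/360]
  120 → host 1  [load 350/360]
  190 → host 4 (new)  [load 190/360]
  100 → host 3  [load 320/360]
  90 → host 4  [load 280/360]
  120 → host 5 (new)  [load 120/360]
  110 → host 5  [load 230/360]
5 hosts opened.

5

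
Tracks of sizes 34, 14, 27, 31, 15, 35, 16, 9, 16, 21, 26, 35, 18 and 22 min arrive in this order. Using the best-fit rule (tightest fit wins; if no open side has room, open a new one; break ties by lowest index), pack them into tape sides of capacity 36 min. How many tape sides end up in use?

  34 → side 1 (new)  [load 34/36]
  14 → side 2 (new)  [load 14/36]
  27 → side 3 (new)  [load 27/36]
  31 → side 4 (new)  [load 31/36]
  15 → side 2  [load 29/36]
  35 → side 5 (new)  [load 35/36]
  16 → side 6 (new)  [load 16/36]
  9 → side 3  [load 36/36]
  16 → side 6  [load 32/36]
  21 → side 7 (new)  [load 21/36]
  26 → side 8 (new)  [load 26/36]
  35 → side 9 (new)  [load 35/36]
  18 → side 10 (new)  [load 18/36]
  22 → side 11 (new)  [load 22/36]
11 tape sides opened.

11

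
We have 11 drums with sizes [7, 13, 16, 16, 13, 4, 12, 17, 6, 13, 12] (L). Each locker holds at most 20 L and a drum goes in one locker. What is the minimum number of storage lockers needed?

8

Total = 17 + 16 + 16 + 13 + 13 + 13 + 12 + 12 + 7 + 6 + 4 = 129 L.
Lower bound: ⌈129/20⌉ = 7 storage lockers.
Also, 8 drums each exceed 10 L, and no two of those can share a locker, so at least 8 storage lockers are needed.
A packing using 8 storage lockers:
  locker 1: 17 = 17
  locker 2: 16 + 4 = 20
  locker 3: 16 = 16
  locker 4: 13 + 7 = 20
  locker 5: 13 + 6 = 19
  locker 6: 13 = 13
  locker 7: 12 = 12
  locker 8: 12 = 12
This matches the lower bound, so 8 is optimal.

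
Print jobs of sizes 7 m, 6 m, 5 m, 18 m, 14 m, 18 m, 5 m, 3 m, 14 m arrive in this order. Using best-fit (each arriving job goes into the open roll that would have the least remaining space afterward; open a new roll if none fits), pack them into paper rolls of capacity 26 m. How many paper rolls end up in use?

  7 → roll 1 (new)  [load 7/26]
  6 → roll 1  [load 13/26]
  5 → roll 1  [load 18/26]
  18 → roll 2 (new)  [load 18/26]
  14 → roll 3 (new)  [load 14/26]
  18 → roll 4 (new)  [load 18/26]
  5 → roll 1  [load 23/26]
  3 → roll 1  [load 26/26]
  14 → roll 5 (new)  [load 14/26]
5 paper rolls opened.

5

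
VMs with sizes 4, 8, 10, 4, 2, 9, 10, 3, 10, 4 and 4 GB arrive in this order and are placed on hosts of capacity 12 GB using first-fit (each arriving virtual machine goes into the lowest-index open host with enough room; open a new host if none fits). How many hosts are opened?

7

  4 → host 1 (new)  [load 4/12]
  8 → host 1  [load 12/12]
  10 → host 2 (new)  [load 10/12]
  4 → host 3 (new)  [load 4/12]
  2 → host 2  [load 12/12]
  9 → host 4 (new)  [load 9/12]
  10 → host 5 (new)  [load 10/12]
  3 → host 3  [load 7/12]
  10 → host 6 (new)  [load 10/12]
  4 → host 3  [load 11/12]
  4 → host 7 (new)  [load 4/12]
7 hosts opened.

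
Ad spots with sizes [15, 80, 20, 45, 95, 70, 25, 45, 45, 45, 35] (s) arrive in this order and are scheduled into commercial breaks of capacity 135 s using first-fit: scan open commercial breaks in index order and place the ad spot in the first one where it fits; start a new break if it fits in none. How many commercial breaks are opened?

  15 → break 1 (new)  [load 15/135]
  80 → break 1  [load 95/135]
  20 → break 1  [load 115/135]
  45 → break 2 (new)  [load 45/135]
  95 → break 3 (new)  [load 95/135]
  70 → break 2  [load 115/135]
  25 → break 3  [load 120/135]
  45 → break 4 (new)  [load 45/135]
  45 → break 4  [load 90/135]
  45 → break 4  [load 135/135]
  35 → break 5 (new)  [load 35/135]
5 commercial breaks opened.

5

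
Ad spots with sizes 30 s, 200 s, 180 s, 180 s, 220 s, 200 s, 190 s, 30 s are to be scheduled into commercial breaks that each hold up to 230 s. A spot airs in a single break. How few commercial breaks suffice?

6

Total = 220 + 200 + 200 + 190 + 180 + 180 + 30 + 30 = 1230 s.
Lower bound: ⌈1230/230⌉ = 6 commercial breaks.
A packing using 6 commercial breaks:
  break 1: 220 = 220
  break 2: 200 + 30 = 230
  break 3: 200 + 30 = 230
  break 4: 190 = 190
  break 5: 180 = 180
  break 6: 180 = 180
This matches the lower bound, so 6 is optimal.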